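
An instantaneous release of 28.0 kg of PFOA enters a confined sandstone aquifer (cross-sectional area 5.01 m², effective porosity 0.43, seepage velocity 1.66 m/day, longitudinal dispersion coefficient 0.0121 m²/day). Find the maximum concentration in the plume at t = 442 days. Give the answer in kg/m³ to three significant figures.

The peak of an instantaneous 1D plume sits at x = vt; there the Gaussian factor is 1 and C_max = M/(n_e·A·√(4πDt)), where n_e·A is the pore area the mass is dissolved in.
√(4πDt) = √(4π × 0.0121 × 442) = 8.198 m, so C_max = 28.0/(0.43 × 5.01 × 8.198) = 1.59 kg/m³.

1.59 kg/m³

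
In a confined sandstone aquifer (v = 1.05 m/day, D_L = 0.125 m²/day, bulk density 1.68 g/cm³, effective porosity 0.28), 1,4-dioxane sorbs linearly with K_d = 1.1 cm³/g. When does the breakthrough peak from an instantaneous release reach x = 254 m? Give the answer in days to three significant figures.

Retardation factor R = 1 + ρ_b·K_d/n = 1 + 1.68 × 1.1/0.28 = 7.600.
Sorption retards both mechanisms: v_R = v/R = 0.1382 m/day, D_R = D/R = 0.01645 m²/day.
Peak time from v_R²t² + 2D_R t − x² = 0: t = (√(D_R² + v_R²x²) − D_R)/v_R².
√(D_R² + v_R²x²) = √(0.01645² + 0.1382² × 254²) = 35.10; v_R² = 0.01910.
t = (35.10 − 0.01645)/0.01910 = 1840 days.

1840 days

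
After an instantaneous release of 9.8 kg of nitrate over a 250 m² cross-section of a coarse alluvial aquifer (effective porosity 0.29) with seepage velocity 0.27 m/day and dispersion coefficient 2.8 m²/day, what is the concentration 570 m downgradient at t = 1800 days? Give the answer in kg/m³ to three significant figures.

For an instantaneous plane source, C(x,t) = M/(n_e·A·√(4πDt)) · exp(−(x−vt)²/(4Dt)), with n_e·A the pore (flow) area.
Plume center vt = 0.27 × 1800 = 486 m, so the well at 570 m is 84 m downgradient of the peak.
√(4πDt) = 251.7 m, giving peak height M/(n_e·A·√(4πDt)) = 9.8/(0.29 × 250 × 251.7) = 0.0005370 kg/m³.
(x−vt)²/(4Dt) = (84)²/(4 × 2.8 × 1800) = 0.3500; exp(−0.3500) = 0.7047.
C = 0.0005370 × 0.7047 = 0.000378 kg/m³.

0.000378 kg/m³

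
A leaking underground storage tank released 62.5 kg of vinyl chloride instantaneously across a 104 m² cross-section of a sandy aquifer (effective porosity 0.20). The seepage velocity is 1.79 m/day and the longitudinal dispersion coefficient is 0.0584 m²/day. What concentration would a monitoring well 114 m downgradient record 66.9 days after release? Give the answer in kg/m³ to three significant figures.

For an instantaneous plane source, C(x,t) = M/(n_e·A·√(4πDt)) · exp(−(x−vt)²/(4Dt)), with n_e·A the pore (flow) area.
Plume center vt = 1.79 × 66.9 = 119.751 m, so the well at 114 m is 5.751 m upgradient of the peak.
√(4πDt) = 7.007 m, giving peak height M/(n_e·A·√(4πDt)) = 62.5/(0.20 × 104 × 7.007) = 0.4288 kg/m³.
(x−vt)²/(4Dt) = (-5.751)²/(4 × 0.0584 × 66.9) = 2.116; exp(−2.116) = 0.1205.
C = 0.4288 × 0.1205 = 0.0517 kg/m³.

0.0517 kg/m³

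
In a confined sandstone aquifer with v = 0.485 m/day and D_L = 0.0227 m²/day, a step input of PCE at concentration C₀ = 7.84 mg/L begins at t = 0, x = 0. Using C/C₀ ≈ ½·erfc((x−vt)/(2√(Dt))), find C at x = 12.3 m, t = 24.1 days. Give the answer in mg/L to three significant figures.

For a continuous step input, C/C₀ ≈ ½·erfc((x−vt)/(2√(Dt))).
vt = 0.485 × 24.1 = 11.6885 m and 2√(Dt) = 2√(0.0227 × 24.1) = 1.479 m.
Argument (x−vt)/(2√(Dt)) = (12.3 − 11.6885)/1.479 = 0.4135; ½·erfc(0.4135) = 0.2793.
C = 7.84 × 0.2793 = 2.19 mg/L.

2.19 mg/L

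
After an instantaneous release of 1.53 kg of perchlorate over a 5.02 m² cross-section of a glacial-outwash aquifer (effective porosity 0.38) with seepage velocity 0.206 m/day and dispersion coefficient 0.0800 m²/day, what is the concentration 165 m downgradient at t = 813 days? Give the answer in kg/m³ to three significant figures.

0.0274 kg/m³

For an instantaneous plane source, C(x,t) = M/(n_e·A·√(4πDt)) · exp(−(x−vt)²/(4Dt)), with n_e·A the pore (flow) area.
Plume center vt = 0.206 × 813 = 167.478 m, so the well at 165 m is 2.478 m upgradient of the peak.
√(4πDt) = 28.59 m, giving peak height M/(n_e·A·√(4πDt)) = 1.53/(0.38 × 5.02 × 28.59) = 0.02805 kg/m³.
(x−vt)²/(4Dt) = (-2.478)²/(4 × 0.0800 × 813) = 0.02360; exp(−0.02360) = 0.9767.
C = 0.02805 × 0.9767 = 0.0274 kg/m³.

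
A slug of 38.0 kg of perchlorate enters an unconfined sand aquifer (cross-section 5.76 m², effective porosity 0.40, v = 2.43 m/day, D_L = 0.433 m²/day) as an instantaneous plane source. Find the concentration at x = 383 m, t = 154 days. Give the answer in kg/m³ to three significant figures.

For an instantaneous plane source, C(x,t) = M/(n_e·A·√(4πDt)) · exp(−(x−vt)²/(4Dt)), with n_e·A the pore (flow) area.
Plume center vt = 2.43 × 154 = 374.22 m, so the well at 383 m is 8.78 m downgradient of the peak.
√(4πDt) = 28.95 m, giving peak height M/(n_e·A·√(4πDt)) = 38.0/(0.40 × 5.76 × 28.95) = 0.5697 kg/m³.
(x−vt)²/(4Dt) = (8.78)²/(4 × 0.433 × 154) = 0.2890; exp(−0.2890) = 0.7490.
C = 0.5697 × 0.7490 = 0.427 kg/m³.

0.427 kg/m³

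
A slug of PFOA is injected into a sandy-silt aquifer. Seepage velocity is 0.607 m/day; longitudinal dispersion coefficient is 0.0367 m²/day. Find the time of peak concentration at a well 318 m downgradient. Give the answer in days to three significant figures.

For the 1D instantaneous-source solution, setting ∂C/∂t = 0 at fixed x gives v²t² + 2Dt − x² = 0, so t = (√(D² + v²x²) − D)/v².
√(D² + v²x²) = √(0.0367² + 0.607² × 318²) = 193.0; v² = 0.368449.
t = (193.0 − 0.0367)/0.368449 = 524 days (vs. the pure-advection estimate x/v = 524 d).

524 days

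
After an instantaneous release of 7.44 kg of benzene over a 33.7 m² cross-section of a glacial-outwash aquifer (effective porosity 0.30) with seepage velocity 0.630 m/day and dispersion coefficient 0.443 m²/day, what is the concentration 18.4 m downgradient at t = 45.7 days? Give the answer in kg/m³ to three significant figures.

0.0122 kg/m³

For an instantaneous plane source, C(x,t) = M/(n_e·A·√(4πDt)) · exp(−(x−vt)²/(4Dt)), with n_e·A the pore (flow) area.
Plume center vt = 0.630 × 45.7 = 28.791 m, so the well at 18.4 m is 10.391 m upgradient of the peak.
√(4πDt) = 15.95 m, giving peak height M/(n_e·A·√(4πDt)) = 7.44/(0.30 × 33.7 × 15.95) = 0.04614 kg/m³.
(x−vt)²/(4Dt) = (-10.391)²/(4 × 0.443 × 45.7) = 1.333; exp(−1.333) = 0.2637.
C = 0.04614 × 0.2637 = 0.0122 kg/m³.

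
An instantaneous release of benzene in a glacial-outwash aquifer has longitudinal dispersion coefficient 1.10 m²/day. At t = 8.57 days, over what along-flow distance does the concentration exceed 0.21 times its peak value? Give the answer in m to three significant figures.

15.3 m

The plume is Gaussian with σ = √(2Dt) = √(2 × 1.10 × 8.57) = 4.342 m.
C/C_peak = exp(−Δx²/(2σ²)) = 0.21 ⇒ Δx = σ·√(−2 ln 0.21) = 4.342 × 1.767 = 7.672 m.
Width = 2Δx = 15.3 m.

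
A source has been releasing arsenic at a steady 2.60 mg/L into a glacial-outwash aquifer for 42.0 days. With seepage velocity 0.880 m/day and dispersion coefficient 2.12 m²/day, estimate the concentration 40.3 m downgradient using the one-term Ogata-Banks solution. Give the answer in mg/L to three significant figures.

1.04 mg/L

For a continuous step input, C/C₀ ≈ ½·erfc((x−vt)/(2√(Dt))).
vt = 0.880 × 42.0 = 36.96 m and 2√(Dt) = 2√(2.12 × 42.0) = 18.87 m.
Argument (x−vt)/(2√(Dt)) = (40.3 − 36.96)/18.87 = 0.1770; ½·erfc(0.1770) = 0.4012.
C = 2.60 × 0.4012 = 1.04 mg/L.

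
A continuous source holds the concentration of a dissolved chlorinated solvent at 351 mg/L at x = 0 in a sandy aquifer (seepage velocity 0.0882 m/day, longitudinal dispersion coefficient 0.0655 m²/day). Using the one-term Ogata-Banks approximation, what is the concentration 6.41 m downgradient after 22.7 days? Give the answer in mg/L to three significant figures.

1.86 mg/L

For a continuous step input, C/C₀ ≈ ½·erfc((x−vt)/(2√(Dt))).
vt = 0.0882 × 22.7 = 2.00214 m and 2√(Dt) = 2√(0.0655 × 22.7) = 2.439 m.
Argument (x−vt)/(2√(Dt)) = (6.41 − 2.00214)/2.439 = 1.807; ½·erfc(1.807) = 0.005302.
C = 351 × 0.005302 = 1.86 mg/L.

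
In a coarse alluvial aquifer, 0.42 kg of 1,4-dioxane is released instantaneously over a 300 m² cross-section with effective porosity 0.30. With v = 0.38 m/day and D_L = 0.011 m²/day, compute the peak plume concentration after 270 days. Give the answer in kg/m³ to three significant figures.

The peak of an instantaneous 1D plume sits at x = vt; there the Gaussian factor is 1 and C_max = M/(n_e·A·√(4πDt)), where n_e·A is the pore area the mass is dissolved in.
√(4πDt) = √(4π × 0.011 × 270) = 6.109 m, so C_max = 0.42/(0.30 × 300 × 6.109) = 0.000764 kg/m³.

0.000764 kg/m³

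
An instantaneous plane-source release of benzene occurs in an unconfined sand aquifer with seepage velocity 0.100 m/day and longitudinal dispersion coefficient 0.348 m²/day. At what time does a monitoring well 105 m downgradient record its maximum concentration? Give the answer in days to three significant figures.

1020 days

For the 1D instantaneous-source solution, setting ∂C/∂t = 0 at fixed x gives v²t² + 2Dt − x² = 0, so t = (√(D² + v²x²) − D)/v².
√(D² + v²x²) = √(0.348² + 0.100² × 105²) = 10.51; v² = 0.01.
t = (10.51 − 0.348)/0.01 = 1020 days (vs. the pure-advection estimate x/v = 1050 d).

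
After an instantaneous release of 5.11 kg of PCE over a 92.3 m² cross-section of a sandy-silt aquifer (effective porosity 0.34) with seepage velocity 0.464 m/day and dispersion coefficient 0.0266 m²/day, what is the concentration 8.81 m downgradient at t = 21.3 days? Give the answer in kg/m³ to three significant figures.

0.0367 kg/m³

For an instantaneous plane source, C(x,t) = M/(n_e·A·√(4πDt)) · exp(−(x−vt)²/(4Dt)), with n_e·A the pore (flow) area.
Plume center vt = 0.464 × 21.3 = 9.8832 m, so the well at 8.81 m is 1.0732 m upgradient of the peak.
√(4πDt) = 2.668 m, giving peak height M/(n_e·A·√(4πDt)) = 5.11/(0.34 × 92.3 × 2.668) = 0.06103 kg/m³.
(x−vt)²/(4Dt) = (-1.0732)²/(4 × 0.0266 × 21.3) = 0.5082; exp(−0.5082) = 0.6016.
C = 0.06103 × 0.6016 = 0.0367 kg/m³.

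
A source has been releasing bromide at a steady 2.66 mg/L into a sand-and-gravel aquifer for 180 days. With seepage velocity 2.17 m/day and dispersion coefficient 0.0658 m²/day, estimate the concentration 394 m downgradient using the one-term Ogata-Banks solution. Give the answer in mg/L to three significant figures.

0.645 mg/L

For a continuous step input, C/C₀ ≈ ½·erfc((x−vt)/(2√(Dt))).
vt = 2.17 × 180 = 390.6 m and 2√(Dt) = 2√(0.0658 × 180) = 6.883 m.
Argument (x−vt)/(2√(Dt)) = (394 − 390.6)/6.883 = 0.4940; ½·erfc(0.4940) = 0.2424.
C = 2.66 × 0.2424 = 0.645 mg/L.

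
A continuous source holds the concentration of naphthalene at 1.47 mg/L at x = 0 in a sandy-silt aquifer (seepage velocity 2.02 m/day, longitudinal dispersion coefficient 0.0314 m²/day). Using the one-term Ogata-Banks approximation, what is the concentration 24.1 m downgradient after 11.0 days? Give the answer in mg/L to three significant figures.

For a continuous step input, C/C₀ ≈ ½·erfc((x−vt)/(2√(Dt))).
vt = 2.02 × 11.0 = 22.22 m and 2√(Dt) = 2√(0.0314 × 11.0) = 1.175 m.
Argument (x−vt)/(2√(Dt)) = (24.1 − 22.22)/1.175 = 1.600; ½·erfc(1.600) = 0.01183.
C = 1.47 × 0.01183 = 0.0174 mg/L.

0.0174 mg/L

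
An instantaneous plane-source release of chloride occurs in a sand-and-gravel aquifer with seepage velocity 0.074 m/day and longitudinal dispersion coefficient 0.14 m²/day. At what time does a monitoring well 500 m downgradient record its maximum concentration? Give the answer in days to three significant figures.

6730 days

For the 1D instantaneous-source solution, setting ∂C/∂t = 0 at fixed x gives v²t² + 2Dt − x² = 0, so t = (√(D² + v²x²) − D)/v².
√(D² + v²x²) = √(0.14² + 0.074² × 500²) = 37.00; v² = 0.005476.
t = (37.00 − 0.14)/0.005476 = 6730 days (vs. the pure-advection estimate x/v = 6760 d).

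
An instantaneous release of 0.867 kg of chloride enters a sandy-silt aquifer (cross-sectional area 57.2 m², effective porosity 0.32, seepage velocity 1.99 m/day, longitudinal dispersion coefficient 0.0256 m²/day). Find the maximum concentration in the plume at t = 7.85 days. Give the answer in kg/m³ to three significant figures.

The peak of an instantaneous 1D plume sits at x = vt; there the Gaussian factor is 1 and C_max = M/(n_e·A·√(4πDt)), where n_e·A is the pore area the mass is dissolved in.
√(4πDt) = √(4π × 0.0256 × 7.85) = 1.589 m, so C_max = 0.867/(0.32 × 57.2 × 1.589) = 0.0298 kg/m³.

0.0298 kg/m³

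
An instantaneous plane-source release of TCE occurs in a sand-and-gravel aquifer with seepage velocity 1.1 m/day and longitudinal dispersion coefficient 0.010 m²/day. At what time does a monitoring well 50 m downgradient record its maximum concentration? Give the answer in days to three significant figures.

For the 1D instantaneous-source solution, setting ∂C/∂t = 0 at fixed x gives v²t² + 2Dt − x² = 0, so t = (√(D² + v²x²) − D)/v².
√(D² + v²x²) = √(0.010² + 1.1² × 50²) = 55.00; v² = 1.21.
t = (55.00 − 0.010)/1.21 = 45.4 days (vs. the pure-advection estimate x/v = 45.5 d).

45.4 days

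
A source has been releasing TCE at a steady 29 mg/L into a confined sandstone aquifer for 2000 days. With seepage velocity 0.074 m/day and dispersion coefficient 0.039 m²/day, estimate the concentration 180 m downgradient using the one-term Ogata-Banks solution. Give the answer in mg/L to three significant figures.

For a continuous step input, C/C₀ ≈ ½·erfc((x−vt)/(2√(Dt))).
vt = 0.074 × 2000 = 148 m and 2√(Dt) = 2√(0.039 × 2000) = 17.66 m.
Argument (x−vt)/(2√(Dt)) = (180 − 148)/17.66 = 1.812; ½·erfc(1.812) = 0.005195.
C = 29 × 0.005195 = 0.151 mg/L.

0.151 mg/L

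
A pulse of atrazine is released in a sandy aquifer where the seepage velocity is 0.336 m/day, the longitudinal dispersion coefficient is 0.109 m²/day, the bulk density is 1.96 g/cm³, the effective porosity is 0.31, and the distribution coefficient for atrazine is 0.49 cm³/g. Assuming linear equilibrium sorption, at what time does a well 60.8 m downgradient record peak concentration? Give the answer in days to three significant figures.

Retardation factor R = 1 + ρ_b·K_d/n = 1 + 1.96 × 0.49/0.31 = 4.098.
Sorption retards both mechanisms: v_R = v/R = 0.08199 m/day, D_R = D/R = 0.02660 m²/day.
Peak time from v_R²t² + 2D_R t − x² = 0: t = (√(D_R² + v_R²x²) − D_R)/v_R².
√(D_R² + v_R²x²) = √(0.02660² + 0.08199² × 60.8²) = 4.985; v_R² = 0.006722.
t = (4.985 − 0.02660)/0.006722 = 738 days.

738 days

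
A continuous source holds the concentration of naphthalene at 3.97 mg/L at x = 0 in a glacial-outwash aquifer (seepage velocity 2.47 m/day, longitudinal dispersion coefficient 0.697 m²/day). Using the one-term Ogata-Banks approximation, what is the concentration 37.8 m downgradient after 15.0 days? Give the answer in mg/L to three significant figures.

For a continuous step input, C/C₀ ≈ ½·erfc((x−vt)/(2√(Dt))).
vt = 2.47 × 15.0 = 37.05 m and 2√(Dt) = 2√(0.697 × 15.0) = 6.467 m.
Argument (x−vt)/(2√(Dt)) = (37.8 − 37.05)/6.467 = 0.1160; ½·erfc(0.1160) = 0.4348.
C = 3.97 × 0.4348 = 1.73 mg/L.

1.73 mg/L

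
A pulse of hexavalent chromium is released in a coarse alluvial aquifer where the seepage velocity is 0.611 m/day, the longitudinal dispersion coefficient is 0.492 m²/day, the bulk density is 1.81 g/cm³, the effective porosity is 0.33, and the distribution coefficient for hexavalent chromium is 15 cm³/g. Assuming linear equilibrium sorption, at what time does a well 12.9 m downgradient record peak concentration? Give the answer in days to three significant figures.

Retardation factor R = 1 + ρ_b·K_d/n = 1 + 1.81 × 15/0.33 = 83.27.
Sorption retards both mechanisms: v_R = v/R = 0.007338 m/day, D_R = D/R = 0.005908 m²/day.
Peak time from v_R²t² + 2D_R t − x² = 0: t = (√(D_R² + v_R²x²) − D_R)/v_R².
√(D_R² + v_R²x²) = √(0.005908² + 0.007338² × 12.9²) = 0.09484; v_R² = 5.385e-05.
t = (0.09484 − 0.005908)/5.385e-05 = 1650 days.

1650 days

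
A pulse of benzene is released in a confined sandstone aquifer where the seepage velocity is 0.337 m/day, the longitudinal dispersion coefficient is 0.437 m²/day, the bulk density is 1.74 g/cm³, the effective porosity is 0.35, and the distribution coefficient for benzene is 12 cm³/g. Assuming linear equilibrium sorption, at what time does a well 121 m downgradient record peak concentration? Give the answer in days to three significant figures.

Retardation factor R = 1 + ρ_b·K_d/n = 1 + 1.74 × 12/0.35 = 60.66.
Sorption retards both mechanisms: v_R = v/R = 0.005556 m/day, D_R = D/R = 0.007204 m²/day.
Peak time from v_R²t² + 2D_R t − x² = 0: t = (√(D_R² + v_R²x²) − D_R)/v_R².
√(D_R² + v_R²x²) = √(0.007204² + 0.005556² × 121²) = 0.6723; v_R² = 3.087e-05.
t = (0.6723 − 0.007204)/3.087e-05 = 21500 days.

21500 days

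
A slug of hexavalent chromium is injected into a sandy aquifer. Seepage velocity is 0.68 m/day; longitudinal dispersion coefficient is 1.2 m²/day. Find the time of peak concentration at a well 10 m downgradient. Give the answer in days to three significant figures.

12.3 days

For the 1D instantaneous-source solution, setting ∂C/∂t = 0 at fixed x gives v²t² + 2Dt − x² = 0, so t = (√(D² + v²x²) − D)/v².
√(D² + v²x²) = √(1.2² + 0.68² × 10²) = 6.905; v² = 0.4624.
t = (6.905 − 1.2)/0.4624 = 12.3 days (vs. the pure-advection estimate x/v = 14.7 d).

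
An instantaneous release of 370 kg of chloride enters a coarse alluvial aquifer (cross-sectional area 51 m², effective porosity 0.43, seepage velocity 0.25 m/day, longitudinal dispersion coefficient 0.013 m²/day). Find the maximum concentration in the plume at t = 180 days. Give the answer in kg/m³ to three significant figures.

The peak of an instantaneous 1D plume sits at x = vt; there the Gaussian factor is 1 and C_max = M/(n_e·A·√(4πDt)), where n_e·A is the pore area the mass is dissolved in.
√(4πDt) = √(4π × 0.013 × 180) = 5.423 m, so C_max = 370/(0.43 × 51 × 5.423) = 3.11 kg/m³.

3.11 kg/m³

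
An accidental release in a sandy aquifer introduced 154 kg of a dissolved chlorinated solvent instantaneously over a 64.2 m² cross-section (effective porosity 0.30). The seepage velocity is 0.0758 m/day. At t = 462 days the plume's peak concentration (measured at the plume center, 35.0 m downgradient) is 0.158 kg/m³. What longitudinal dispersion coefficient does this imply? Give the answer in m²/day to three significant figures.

0.441 m²/day

At the plume center C_max = M/(n_e·A·√(4πDt)), so D = M²/(4πt·(n_e·A·C_max)²).
n_e·A·C_max = 0.30 × 64.2 × 0.158 = 3.043 kg/m.
D = 154²/(4π × 462 × 3.043²) = 0.441 m²/day.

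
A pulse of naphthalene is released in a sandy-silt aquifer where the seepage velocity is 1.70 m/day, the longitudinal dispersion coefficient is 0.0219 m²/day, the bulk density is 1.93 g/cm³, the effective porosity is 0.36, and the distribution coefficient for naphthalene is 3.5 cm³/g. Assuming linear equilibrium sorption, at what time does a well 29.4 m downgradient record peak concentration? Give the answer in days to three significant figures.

342 days

Retardation factor R = 1 + ρ_b·K_d/n = 1 + 1.93 × 3.5/0.36 = 19.76.
Sorption retards both mechanisms: v_R = v/R = 0.08603 m/day, D_R = D/R = 0.001108 m²/day.
Peak time from v_R²t² + 2D_R t − x² = 0: t = (√(D_R² + v_R²x²) − D_R)/v_R².
√(D_R² + v_R²x²) = √(0.001108² + 0.08603² × 29.4²) = 2.529; v_R² = 0.007401.
t = (2.529 − 0.001108)/0.007401 = 342 days.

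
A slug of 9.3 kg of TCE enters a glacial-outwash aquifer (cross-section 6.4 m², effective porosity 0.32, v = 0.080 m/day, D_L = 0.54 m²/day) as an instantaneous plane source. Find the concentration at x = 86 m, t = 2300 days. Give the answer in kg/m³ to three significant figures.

For an instantaneous plane source, C(x,t) = M/(n_e·A·√(4πDt)) · exp(−(x−vt)²/(4Dt)), with n_e·A the pore (flow) area.
Plume center vt = 0.080 × 2300 = 184 m, so the well at 86 m is 98 m upgradient of the peak.
√(4πDt) = 124.9 m, giving peak height M/(n_e·A·√(4πDt)) = 9.3/(0.32 × 6.4 × 124.9) = 0.03636 kg/m³.
(x−vt)²/(4Dt) = (-98)²/(4 × 0.54 × 2300) = 1.933; exp(−1.933) = 0.1447.
C = 0.03636 × 0.1447 = 0.00526 kg/m³.

0.00526 kg/m³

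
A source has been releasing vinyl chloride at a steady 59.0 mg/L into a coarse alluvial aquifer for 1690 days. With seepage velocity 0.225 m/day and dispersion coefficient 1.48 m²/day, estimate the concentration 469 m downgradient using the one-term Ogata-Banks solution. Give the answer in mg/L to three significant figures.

For a continuous step input, C/C₀ ≈ ½·erfc((x−vt)/(2√(Dt))).
vt = 0.225 × 1690 = 380.25 m and 2√(Dt) = 2√(1.48 × 1690) = 100.0 m.
Argument (x−vt)/(2√(Dt)) = (469 − 380.25)/100.0 = 0.8875; ½·erfc(0.8875) = 0.1047.
C = 59.0 × 0.1047 = 6.18 mg/L.

6.18 mg/L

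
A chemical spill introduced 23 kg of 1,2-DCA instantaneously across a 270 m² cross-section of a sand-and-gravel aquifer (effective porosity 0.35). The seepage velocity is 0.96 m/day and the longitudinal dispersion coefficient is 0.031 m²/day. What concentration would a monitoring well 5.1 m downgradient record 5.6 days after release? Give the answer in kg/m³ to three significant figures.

0.148 kg/m³

For an instantaneous plane source, C(x,t) = M/(n_e·A·√(4πDt)) · exp(−(x−vt)²/(4Dt)), with n_e·A the pore (flow) area.
Plume center vt = 0.96 × 5.6 = 5.376 m, so the well at 5.1 m is 0.276 m upgradient of the peak.
√(4πDt) = 1.477 m, giving peak height M/(n_e·A·√(4πDt)) = 23/(0.35 × 270 × 1.477) = 0.1648 kg/m³.
(x−vt)²/(4Dt) = (-0.276)²/(4 × 0.031 × 5.6) = 0.1097; exp(−0.1097) = 0.8961.
C = 0.1648 × 0.8961 = 0.148 kg/m³.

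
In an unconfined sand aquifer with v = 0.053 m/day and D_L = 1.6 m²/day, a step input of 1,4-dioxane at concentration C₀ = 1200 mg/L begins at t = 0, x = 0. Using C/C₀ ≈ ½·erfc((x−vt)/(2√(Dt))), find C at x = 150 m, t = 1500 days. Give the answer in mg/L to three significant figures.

For a continuous step input, C/C₀ ≈ ½·erfc((x−vt)/(2√(Dt))).
vt = 0.053 × 1500 = 79.5 m and 2√(Dt) = 2√(1.6 × 1500) = 97.98 m.
Argument (x−vt)/(2√(Dt)) = (150 − 79.5)/97.98 = 0.7195; ½·erfc(0.7195) = 0.1545.
C = 1200 × 0.1545 = 185 mg/L.

185 mg/L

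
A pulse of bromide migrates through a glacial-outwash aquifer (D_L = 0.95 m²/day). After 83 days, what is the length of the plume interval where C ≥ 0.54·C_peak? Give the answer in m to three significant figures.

The plume is Gaussian with σ = √(2Dt) = √(2 × 0.95 × 83) = 12.56 m.
C/C_peak = exp(−Δx²/(2σ²)) = 0.54 ⇒ Δx = σ·√(−2 ln 0.54) = 12.56 × 1.110 = 13.94 m.
Width = 2Δx = 27.9 m.

27.9 m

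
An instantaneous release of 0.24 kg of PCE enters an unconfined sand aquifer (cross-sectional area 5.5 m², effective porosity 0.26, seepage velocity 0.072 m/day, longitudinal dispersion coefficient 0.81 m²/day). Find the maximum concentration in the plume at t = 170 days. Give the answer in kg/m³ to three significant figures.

0.00403 kg/m³

The peak of an instantaneous 1D plume sits at x = vt; there the Gaussian factor is 1 and C_max = M/(n_e·A·√(4πDt)), where n_e·A is the pore area the mass is dissolved in.
√(4πDt) = √(4π × 0.81 × 170) = 41.60 m, so C_max = 0.24/(0.26 × 5.5 × 41.60) = 0.00403 kg/m³.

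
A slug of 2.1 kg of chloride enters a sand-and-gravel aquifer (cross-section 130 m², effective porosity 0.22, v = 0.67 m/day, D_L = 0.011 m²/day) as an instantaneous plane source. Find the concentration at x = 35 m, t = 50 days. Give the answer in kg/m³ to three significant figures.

For an instantaneous plane source, C(x,t) = M/(n_e·A·√(4πDt)) · exp(−(x−vt)²/(4Dt)), with n_e·A the pore (flow) area.
Plume center vt = 0.67 × 50 = 33.5 m, so the well at 35 m is 1.5 m downgradient of the peak.
√(4πDt) = 2.629 m, giving peak height M/(n_e·A·√(4πDt)) = 2.1/(0.22 × 130 × 2.629) = 0.02793 kg/m³.
(x−vt)²/(4Dt) = (1.5)²/(4 × 0.011 × 50) = 1.023; exp(−1.023) = 0.3595.
C = 0.02793 × 0.3595 = 0.0100 kg/m³.

0.0100 kg/m³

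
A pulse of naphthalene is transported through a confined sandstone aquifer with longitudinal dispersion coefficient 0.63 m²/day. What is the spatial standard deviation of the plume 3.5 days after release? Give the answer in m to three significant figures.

Dispersive spreading gives a Gaussian with σ² = 2Dt; advection only shifts the center.
σ = √(2 × 0.63 × 3.5) = 2.10 m.

2.10 m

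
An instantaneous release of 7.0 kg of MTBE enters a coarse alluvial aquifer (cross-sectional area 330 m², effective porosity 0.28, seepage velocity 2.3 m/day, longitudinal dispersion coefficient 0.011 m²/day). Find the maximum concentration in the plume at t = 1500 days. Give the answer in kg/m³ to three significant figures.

The peak of an instantaneous 1D plume sits at x = vt; there the Gaussian factor is 1 and C_max = M/(n_e·A·√(4πDt)), where n_e·A is the pore area the mass is dissolved in.
√(4πDt) = √(4π × 0.011 × 1500) = 14.40 m, so C_max = 7.0/(0.28 × 330 × 14.40) = 0.00526 kg/m³.

0.00526 kg/m³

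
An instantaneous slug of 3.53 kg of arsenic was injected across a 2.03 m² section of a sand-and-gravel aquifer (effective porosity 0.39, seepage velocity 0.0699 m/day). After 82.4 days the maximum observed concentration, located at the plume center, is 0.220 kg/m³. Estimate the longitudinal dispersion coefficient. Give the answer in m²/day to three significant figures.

At the plume center C_max = M/(n_e·A·√(4πDt)), so D = M²/(4πt·(n_e·A·C_max)²).
n_e·A·C_max = 0.39 × 2.03 × 0.220 = 0.1742 kg/m.
D = 3.53²/(4π × 82.4 × 0.1742²) = 0.397 m²/day.

0.397 m²/day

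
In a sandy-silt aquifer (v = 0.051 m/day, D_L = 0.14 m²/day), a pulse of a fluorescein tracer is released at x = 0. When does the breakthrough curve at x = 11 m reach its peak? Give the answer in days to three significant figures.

For the 1D instantaneous-source solution, setting ∂C/∂t = 0 at fixed x gives v²t² + 2Dt − x² = 0, so t = (√(D² + v²x²) − D)/v².
√(D² + v²x²) = √(0.14² + 0.051² × 11²) = 0.5782; v² = 0.002601.
t = (0.5782 − 0.14)/0.002601 = 168 days (vs. the pure-advection estimate x/v = 216 d).

168 days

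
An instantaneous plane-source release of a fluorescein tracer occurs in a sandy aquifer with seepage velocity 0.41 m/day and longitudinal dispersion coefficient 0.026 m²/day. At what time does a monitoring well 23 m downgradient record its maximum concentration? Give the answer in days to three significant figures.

For the 1D instantaneous-source solution, setting ∂C/∂t = 0 at fixed x gives v²t² + 2Dt − x² = 0, so t = (√(D² + v²x²) − D)/v².
√(D² + v²x²) = √(0.026² + 0.41² × 23²) = 9.430; v² = 0.1681.
t = (9.430 − 0.026)/0.1681 = 55.9 days (vs. the pure-advection estimate x/v = 56.1 d).

55.9 days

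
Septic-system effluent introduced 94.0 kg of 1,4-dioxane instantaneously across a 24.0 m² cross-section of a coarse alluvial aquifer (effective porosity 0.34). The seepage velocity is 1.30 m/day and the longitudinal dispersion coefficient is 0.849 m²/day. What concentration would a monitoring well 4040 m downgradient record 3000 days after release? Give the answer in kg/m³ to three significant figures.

0.00940 kg/m³

For an instantaneous plane source, C(x,t) = M/(n_e·A·√(4πDt)) · exp(−(x−vt)²/(4Dt)), with n_e·A the pore (flow) area.
Plume center vt = 1.30 × 3000 = 3900 m, so the well at 4040 m is 140 m downgradient of the peak.
√(4πDt) = 178.9 m, giving peak height M/(n_e·A·√(4πDt)) = 94.0/(0.34 × 24.0 × 178.9) = 0.06439 kg/m³.
(x−vt)²/(4Dt) = (140)²/(4 × 0.849 × 3000) = 1.924; exp(−1.924) = 0.1460.
C = 0.06439 × 0.1460 = 0.00940 kg/m³.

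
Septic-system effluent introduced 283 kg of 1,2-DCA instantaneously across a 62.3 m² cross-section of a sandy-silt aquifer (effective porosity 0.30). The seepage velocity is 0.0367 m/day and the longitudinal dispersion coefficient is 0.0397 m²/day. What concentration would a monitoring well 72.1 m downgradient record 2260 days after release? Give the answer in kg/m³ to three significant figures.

For an instantaneous plane source, C(x,t) = M/(n_e·A·√(4πDt)) · exp(−(x−vt)²/(4Dt)), with n_e·A the pore (flow) area.
Plume center vt = 0.0367 × 2260 = 82.942 m, so the well at 72.1 m is 10.842 m upgradient of the peak.
√(4πDt) = 33.58 m, giving peak height M/(n_e·A·√(4πDt)) = 283/(0.30 × 62.3 × 33.58) = 0.4509 kg/m³.
(x−vt)²/(4Dt) = (-10.842)²/(4 × 0.0397 × 2260) = 0.3275; exp(−0.3275) = 0.7207.
C = 0.4509 × 0.7207 = 0.325 kg/m³.

0.325 kg/m³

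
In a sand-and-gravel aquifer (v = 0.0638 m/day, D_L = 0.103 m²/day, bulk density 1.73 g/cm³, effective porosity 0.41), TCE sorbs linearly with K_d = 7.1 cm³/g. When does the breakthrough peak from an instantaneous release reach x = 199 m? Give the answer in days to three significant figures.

Retardation factor R = 1 + ρ_b·K_d/n = 1 + 1.73 × 7.1/0.41 = 30.96.
Sorption retards both mechanisms: v_R = v/R = 0.002061 m/day, D_R = D/R = 0.003327 m²/day.
Peak time from v_R²t² + 2D_R t − x² = 0: t = (√(D_R² + v_R²x²) − D_R)/v_R².
√(D_R² + v_R²x²) = √(0.003327² + 0.002061² × 199²) = 0.4102; v_R² = 4.248e-06.
t = (0.4102 − 0.003327)/4.248e-06 = 95800 days.

95800 days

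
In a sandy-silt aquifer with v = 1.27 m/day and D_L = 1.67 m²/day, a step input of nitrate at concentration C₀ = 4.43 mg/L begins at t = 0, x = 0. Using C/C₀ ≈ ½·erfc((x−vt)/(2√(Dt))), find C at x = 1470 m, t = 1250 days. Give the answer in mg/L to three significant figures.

4.28 mg/L

For a continuous step input, C/C₀ ≈ ½·erfc((x−vt)/(2√(Dt))).
vt = 1.27 × 1250 = 1587.5 m and 2√(Dt) = 2√(1.67 × 1250) = 91.38 m.
Argument (x−vt)/(2√(Dt)) = (1470 − 1587.5)/91.38 = -1.286; ½·erfc(-1.286) = 0.9655.
C = 4.43 × 0.9655 = 4.28 mg/L.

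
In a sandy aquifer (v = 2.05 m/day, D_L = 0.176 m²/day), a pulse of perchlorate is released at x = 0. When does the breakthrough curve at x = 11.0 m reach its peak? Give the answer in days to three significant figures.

For the 1D instantaneous-source solution, setting ∂C/∂t = 0 at fixed x gives v²t² + 2Dt − x² = 0, so t = (√(D² + v²x²) − D)/v².
√(D² + v²x²) = √(0.176² + 2.05² × 11.0²) = 22.55; v² = 4.2025.
t = (22.55 − 0.176)/4.2025 = 5.32 days (vs. the pure-advection estimate x/v = 5.37 d).

5.32 days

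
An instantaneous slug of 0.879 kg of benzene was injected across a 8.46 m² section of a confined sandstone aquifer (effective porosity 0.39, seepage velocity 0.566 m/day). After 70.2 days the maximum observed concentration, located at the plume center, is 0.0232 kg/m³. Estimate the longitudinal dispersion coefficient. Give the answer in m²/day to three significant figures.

0.149 m²/day

At the plume center C_max = M/(n_e·A·√(4πDt)), so D = M²/(4πt·(n_e·A·C_max)²).
n_e·A·C_max = 0.39 × 8.46 × 0.0232 = 0.07655 kg/m.
D = 0.879²/(4π × 70.2 × 0.07655²) = 0.149 m²/day.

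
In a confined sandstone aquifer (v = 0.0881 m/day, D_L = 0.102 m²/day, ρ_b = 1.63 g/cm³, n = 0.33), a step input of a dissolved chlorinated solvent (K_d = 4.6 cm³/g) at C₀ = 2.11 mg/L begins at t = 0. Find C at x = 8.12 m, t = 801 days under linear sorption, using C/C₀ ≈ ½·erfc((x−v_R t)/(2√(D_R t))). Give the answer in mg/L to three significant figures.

Retardation factor R = 1 + ρ_b·K_d/n = 1 + 1.63 × 4.6/0.33 = 23.72.
Sorption retards both mechanisms: v_R = v/R = 0.003714 m/day, D_R = D/R = 0.004300 m²/day.
v_R·t = 0.003714 × 801 = 2.974914 m; 2√(D_R t) = 3.712 m; argument = (8.12 − 2.974914)/3.712 = 1.386.
C = C₀ × ½·erfc(1.386) = 2.11 × 0.02499 = 0.0527 mg/L.

0.0527 mg/L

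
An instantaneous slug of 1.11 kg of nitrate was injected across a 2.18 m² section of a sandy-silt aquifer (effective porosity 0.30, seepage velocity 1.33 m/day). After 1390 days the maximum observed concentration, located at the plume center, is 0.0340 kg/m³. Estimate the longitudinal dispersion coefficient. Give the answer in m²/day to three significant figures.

0.143 m²/day

At the plume center C_max = M/(n_e·A·√(4πDt)), so D = M²/(4πt·(n_e·A·C_max)²).
n_e·A·C_max = 0.30 × 2.18 × 0.0340 = 0.02224 kg/m.
D = 1.11²/(4π × 1390 × 0.02224²) = 0.143 m²/day.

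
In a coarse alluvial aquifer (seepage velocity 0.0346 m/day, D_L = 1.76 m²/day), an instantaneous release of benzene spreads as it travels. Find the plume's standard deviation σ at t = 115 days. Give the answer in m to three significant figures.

Dispersive spreading gives a Gaussian with σ² = 2Dt; advection only shifts the center.
σ = √(2 × 1.76 × 115) = 20.1 m.

20.1 m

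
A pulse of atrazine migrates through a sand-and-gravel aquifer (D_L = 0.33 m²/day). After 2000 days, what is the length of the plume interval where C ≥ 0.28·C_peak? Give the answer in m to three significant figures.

The plume is Gaussian with σ = √(2Dt) = √(2 × 0.33 × 2000) = 36.33 m.
C/C_peak = exp(−Δx²/(2σ²)) = 0.28 ⇒ Δx = σ·√(−2 ln 0.28) = 36.33 × 1.596 = 57.98 m.
Width = 2Δx = 116 m.

116 m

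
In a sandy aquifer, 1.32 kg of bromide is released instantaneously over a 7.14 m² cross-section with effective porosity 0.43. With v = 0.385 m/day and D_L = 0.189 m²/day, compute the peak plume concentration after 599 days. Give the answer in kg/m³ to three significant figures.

The peak of an instantaneous 1D plume sits at x = vt; there the Gaussian factor is 1 and C_max = M/(n_e·A·√(4πDt)), where n_e·A is the pore area the mass is dissolved in.
√(4πDt) = √(4π × 0.189 × 599) = 37.72 m, so C_max = 1.32/(0.43 × 7.14 × 37.72) = 0.0114 kg/m³.

0.0114 kg/m³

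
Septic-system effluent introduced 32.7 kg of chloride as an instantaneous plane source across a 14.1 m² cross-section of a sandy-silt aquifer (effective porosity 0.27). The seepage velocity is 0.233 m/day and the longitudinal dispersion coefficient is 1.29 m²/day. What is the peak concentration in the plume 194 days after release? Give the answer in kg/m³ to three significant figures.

The peak of an instantaneous 1D plume sits at x = vt; there the Gaussian factor is 1 and C_max = M/(n_e·A·√(4πDt)), where n_e·A is the pore area the mass is dissolved in.
√(4πDt) = √(4π × 1.29 × 194) = 56.08 m, so C_max = 32.7/(0.27 × 14.1 × 56.08) = 0.153 kg/m³.

0.153 kg/m³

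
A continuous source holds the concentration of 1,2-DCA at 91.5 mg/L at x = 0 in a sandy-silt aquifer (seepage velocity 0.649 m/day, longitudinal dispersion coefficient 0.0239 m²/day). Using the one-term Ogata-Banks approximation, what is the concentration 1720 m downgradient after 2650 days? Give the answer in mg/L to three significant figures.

45.3 mg/L

For a continuous step input, C/C₀ ≈ ½·erfc((x−vt)/(2√(Dt))).
vt = 0.649 × 2650 = 1719.85 m and 2√(Dt) = 2√(0.0239 × 2650) = 15.92 m.
Argument (x−vt)/(2√(Dt)) = (1720 − 1719.85)/15.92 = 0.009422; ½·erfc(0.009422) = 0.4947.
C = 91.5 × 0.4947 = 45.3 mg/L.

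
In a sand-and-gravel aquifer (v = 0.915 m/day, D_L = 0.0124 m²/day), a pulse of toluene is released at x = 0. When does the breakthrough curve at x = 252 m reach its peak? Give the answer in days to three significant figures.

275 days

For the 1D instantaneous-source solution, setting ∂C/∂t = 0 at fixed x gives v²t² + 2Dt − x² = 0, so t = (√(D² + v²x²) − D)/v².
√(D² + v²x²) = √(0.0124² + 0.915² × 252²) = 230.6; v² = 0.837225.
t = (230.6 − 0.0124)/0.837225 = 275 days (vs. the pure-advection estimate x/v = 275 d).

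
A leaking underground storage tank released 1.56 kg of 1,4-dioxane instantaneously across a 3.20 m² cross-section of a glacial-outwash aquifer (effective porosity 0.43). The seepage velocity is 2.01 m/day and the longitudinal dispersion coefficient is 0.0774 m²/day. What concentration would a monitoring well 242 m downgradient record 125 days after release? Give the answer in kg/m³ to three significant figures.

0.0113 kg/m³

For an instantaneous plane source, C(x,t) = M/(n_e·A·√(4πDt)) · exp(−(x−vt)²/(4Dt)), with n_e·A the pore (flow) area.
Plume center vt = 2.01 × 125 = 251.25 m, so the well at 242 m is 9.25 m upgradient of the peak.
√(4πDt) = 11.03 m, giving peak height M/(n_e·A·√(4πDt)) = 1.56/(0.43 × 3.20 × 11.03) = 0.1028 kg/m³.
(x−vt)²/(4Dt) = (-9.25)²/(4 × 0.0774 × 125) = 2.211; exp(−2.211) = 0.1096.
C = 0.1028 × 0.1096 = 0.0113 kg/m³.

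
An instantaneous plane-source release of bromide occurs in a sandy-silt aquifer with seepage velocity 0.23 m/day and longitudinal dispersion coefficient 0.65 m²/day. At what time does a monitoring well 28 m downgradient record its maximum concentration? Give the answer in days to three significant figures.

110 days

For the 1D instantaneous-source solution, setting ∂C/∂t = 0 at fixed x gives v²t² + 2Dt − x² = 0, so t = (√(D² + v²x²) − D)/v².
√(D² + v²x²) = √(0.65² + 0.23² × 28²) = 6.473; v² = 0.0529.
t = (6.473 − 0.65)/0.0529 = 110 days (vs. the pure-advection estimate x/v = 122 d).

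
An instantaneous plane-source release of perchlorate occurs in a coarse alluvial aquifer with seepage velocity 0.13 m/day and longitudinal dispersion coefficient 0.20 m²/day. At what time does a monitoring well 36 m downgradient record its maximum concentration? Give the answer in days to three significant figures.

For the 1D instantaneous-source solution, setting ∂C/∂t = 0 at fixed x gives v²t² + 2Dt − x² = 0, so t = (√(D² + v²x²) − D)/v².
√(D² + v²x²) = √(0.20² + 0.13² × 36²) = 4.684; v² = 0.0169.
t = (4.684 − 0.20)/0.0169 = 265 days (vs. the pure-advection estimate x/v = 277 d).

265 days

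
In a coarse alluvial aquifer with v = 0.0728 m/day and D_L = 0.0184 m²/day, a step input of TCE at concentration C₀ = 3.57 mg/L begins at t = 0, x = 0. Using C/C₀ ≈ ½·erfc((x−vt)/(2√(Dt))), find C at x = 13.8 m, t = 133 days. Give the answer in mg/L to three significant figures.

0.112 mg/L

For a continuous step input, C/C₀ ≈ ½·erfc((x−vt)/(2√(Dt))).
vt = 0.0728 × 133 = 9.6824 m and 2√(Dt) = 2√(0.0184 × 133) = 3.129 m.
Argument (x−vt)/(2√(Dt)) = (13.8 − 9.6824)/3.129 = 1.316; ½·erfc(1.316) = 0.03136.
C = 3.57 × 0.03136 = 0.112 mg/L.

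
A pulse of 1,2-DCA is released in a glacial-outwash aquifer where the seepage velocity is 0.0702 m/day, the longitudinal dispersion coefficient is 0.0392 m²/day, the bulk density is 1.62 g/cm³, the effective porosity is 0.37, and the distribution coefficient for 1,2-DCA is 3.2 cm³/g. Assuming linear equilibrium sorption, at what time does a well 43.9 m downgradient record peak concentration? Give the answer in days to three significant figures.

9270 days

Retardation factor R = 1 + ρ_b·K_d/n = 1 + 1.62 × 3.2/0.37 = 15.01.
Sorption retards both mechanisms: v_R = v/R = 0.004677 m/day, D_R = D/R = 0.002612 m²/day.
Peak time from v_R²t² + 2D_R t − x² = 0: t = (√(D_R² + v_R²x²) − D_R)/v_R².
√(D_R² + v_R²x²) = √(0.002612² + 0.004677² × 43.9²) = 0.2053; v_R² = 2.187e-05.
t = (0.2053 − 0.002612)/2.187e-05 = 9270 days.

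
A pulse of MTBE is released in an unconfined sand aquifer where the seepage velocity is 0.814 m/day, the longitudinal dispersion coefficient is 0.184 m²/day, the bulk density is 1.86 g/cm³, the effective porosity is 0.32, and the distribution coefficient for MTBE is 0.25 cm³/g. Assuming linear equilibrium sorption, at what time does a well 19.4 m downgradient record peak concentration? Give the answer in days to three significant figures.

Retardation factor R = 1 + ρ_b·K_d/n = 1 + 1.86 × 0.25/0.32 = 2.453.
Sorption retards both mechanisms: v_R = v/R = 0.3318 m/day, D_R = D/R = 0.07501 m²/day.
Peak time from v_R²t² + 2D_R t − x² = 0: t = (√(D_R² + v_R²x²) − D_R)/v_R².
√(D_R² + v_R²x²) = √(0.07501² + 0.3318² × 19.4²) = 6.437; v_R² = 0.1101.
t = (6.437 − 0.07501)/0.1101 = 57.8 days.

57.8 days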